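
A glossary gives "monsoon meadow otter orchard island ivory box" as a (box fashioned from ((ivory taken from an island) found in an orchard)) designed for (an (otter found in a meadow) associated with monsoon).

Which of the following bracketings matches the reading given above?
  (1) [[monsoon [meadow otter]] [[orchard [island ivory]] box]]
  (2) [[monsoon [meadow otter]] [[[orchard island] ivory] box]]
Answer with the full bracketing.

[[monsoon [meadow otter]] [[orchard [island ivory]] box]]

The paraphrase's head is the "box" part ("orchard island ivory box"); its modifier is "monsoon meadow otter".
That top-level split, carried through the inner groups, gives [[monsoon [meadow otter]] [[orchard [island ivory]] box]].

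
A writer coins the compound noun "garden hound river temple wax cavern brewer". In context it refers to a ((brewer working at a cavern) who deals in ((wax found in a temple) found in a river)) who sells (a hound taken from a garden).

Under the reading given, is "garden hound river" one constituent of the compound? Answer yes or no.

no

The top-level split is [garden hound] [river temple wax cavern brewer]; the full structure is [[garden hound] [[river [temple wax]] [cavern brewer]]].
"garden hound river" straddles a constituent boundary, so it is not a single unit.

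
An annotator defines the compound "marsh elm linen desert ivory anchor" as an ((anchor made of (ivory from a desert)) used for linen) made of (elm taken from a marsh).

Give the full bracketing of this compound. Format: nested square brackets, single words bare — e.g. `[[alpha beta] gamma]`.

Overall it is a kind of anchor (specifically "linen desert ivory anchor"); the modifier is "marsh elm".
"marsh elm" → head "elm", modifier "marsh".
"linen desert ivory anchor" → head "anchor" (specifically "desert ivory anchor"), modifier "linen".
"desert ivory anchor" → head "anchor", modifier "desert ivory".
"desert ivory" → head "ivory", modifier "desert".
Assembled: [[marsh elm] [linen [[desert ivory] anchor]]].

[[marsh elm] [linen [[desert ivory] anchor]]]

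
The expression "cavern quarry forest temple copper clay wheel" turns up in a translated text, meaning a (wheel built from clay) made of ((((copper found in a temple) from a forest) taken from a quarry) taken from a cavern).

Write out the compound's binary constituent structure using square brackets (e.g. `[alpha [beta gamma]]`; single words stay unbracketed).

Overall it is a kind of wheel (specifically "clay wheel"); the modifier is "cavern quarry forest temple copper".
"cavern quarry forest temple copper" → head "copper" (specifically "quarry forest temple copper"), modifier "cavern".
"quarry forest temple copper" → head "copper" (specifically "forest temple copper"), modifier "quarry".
"forest temple copper" → head "copper" (specifically "temple copper"), modifier "forest".
"temple copper" → head "copper", modifier "temple".
"clay wheel" → head "wheel", modifier "clay".
Assembled: [[cavern [quarry [forest [temple copper]]]] [clay wheel]].

[[cavern [quarry [forest [temple copper]]]] [clay wheel]]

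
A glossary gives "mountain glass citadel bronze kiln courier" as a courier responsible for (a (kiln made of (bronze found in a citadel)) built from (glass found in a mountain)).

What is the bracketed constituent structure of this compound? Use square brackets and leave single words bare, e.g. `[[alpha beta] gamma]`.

Overall it is a kind of courier; the modifier is "mountain glass citadel bronze kiln".
"mountain glass citadel bronze kiln" → head "kiln" (specifically "citadel bronze kiln"), modifier "mountain glass".
"mountain glass" → head "glass", modifier "mountain".
"citadel bronze kiln" → head "kiln", modifier "citadel bronze".
"citadel bronze" → head "bronze", modifier "citadel".
Assembled: [[[mountain glass] [[citadel bronze] kiln]] courier].

[[[mountain glass] [[citadel bronze] kiln]] courier]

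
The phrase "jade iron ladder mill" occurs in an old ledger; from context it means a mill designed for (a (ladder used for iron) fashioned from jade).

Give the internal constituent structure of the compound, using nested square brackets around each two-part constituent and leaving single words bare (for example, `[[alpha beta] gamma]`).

At the top level: head "mill"; modifier "jade iron ladder".
"jade iron ladder" → head "ladder" (specifically "iron ladder"), modifier "jade".
"iron ladder" → head "ladder", modifier "iron".
Assembled: [[jade [iron ladder]] mill].

[[jade [iron ladder]] mill]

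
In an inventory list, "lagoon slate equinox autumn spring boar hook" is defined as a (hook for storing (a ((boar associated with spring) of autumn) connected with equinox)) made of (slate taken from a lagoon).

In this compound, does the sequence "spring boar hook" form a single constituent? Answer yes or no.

The top-level split is [lagoon slate] [equinox autumn spring boar hook]; the full structure is [[lagoon slate] [[equinox [autumn [spring boar]]] hook]].
"spring boar hook" straddles a constituent boundary, so it is not a single unit.

no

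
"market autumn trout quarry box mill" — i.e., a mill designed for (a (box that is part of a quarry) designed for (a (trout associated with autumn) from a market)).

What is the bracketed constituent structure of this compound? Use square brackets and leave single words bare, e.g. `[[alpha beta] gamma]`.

[[[market [autumn trout]] [quarry box]] mill]

At the top level: head "mill"; modifier "market autumn trout quarry box".
Within "market autumn trout quarry box", the head is "box" (specifically "quarry box") and the modifier is "market autumn trout".
Within "market autumn trout", the head is "trout" (specifically "autumn trout") and the modifier is "market".
Within "autumn trout", the head is "trout" and the modifier is "autumn".
Within "quarry box", the head is "box" and the modifier is "quarry".
So the structure is [[[market [autumn trout]] [quarry box]] mill].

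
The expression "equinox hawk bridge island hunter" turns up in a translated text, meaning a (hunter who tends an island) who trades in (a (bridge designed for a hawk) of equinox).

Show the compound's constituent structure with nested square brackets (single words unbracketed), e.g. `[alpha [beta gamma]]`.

[[equinox [hawk bridge]] [island hunter]]

At the top level: head "hunter" (specifically "island hunter"); modifier "equinox hawk bridge".
"equinox hawk bridge" → head "bridge" (specifically "hawk bridge"), modifier "equinox".
"hawk bridge" → head "bridge", modifier "hawk".
"island hunter" → head "hunter", modifier "island".
Putting it together: [[equinox [hawk bridge]] [island hunter]].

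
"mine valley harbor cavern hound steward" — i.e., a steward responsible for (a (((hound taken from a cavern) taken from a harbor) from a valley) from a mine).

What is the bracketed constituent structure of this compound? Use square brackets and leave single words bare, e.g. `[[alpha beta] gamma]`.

The outermost head in the paraphrase is "steward", modified by "mine valley harbor cavern hound".
"mine valley harbor cavern hound" → head "hound" (specifically "valley harbor cavern hound"), modifier "mine".
"valley harbor cavern hound" → head "hound" (specifically "harbor cavern hound"), modifier "valley".
"harbor cavern hound" → head "hound" (specifically "cavern hound"), modifier "harbor".
"cavern hound" → head "hound", modifier "cavern".
So the structure is [[mine [valley [harbor [cavern hound]]]] steward].

[[mine [valley [harbor [cavern hound]]]] steward]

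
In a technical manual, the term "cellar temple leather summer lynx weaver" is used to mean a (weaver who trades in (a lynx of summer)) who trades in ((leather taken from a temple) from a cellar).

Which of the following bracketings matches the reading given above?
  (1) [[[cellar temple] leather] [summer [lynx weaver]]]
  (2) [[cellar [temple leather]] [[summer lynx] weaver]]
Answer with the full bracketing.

[[cellar [temple leather]] [[summer lynx] weaver]]

The paraphrase's head is the "weaver" part ("summer lynx weaver"); its modifier is "cellar temple leather".
That top-level split, carried through the inner groups, gives [[cellar [temple leather]] [[summer lynx] weaver]].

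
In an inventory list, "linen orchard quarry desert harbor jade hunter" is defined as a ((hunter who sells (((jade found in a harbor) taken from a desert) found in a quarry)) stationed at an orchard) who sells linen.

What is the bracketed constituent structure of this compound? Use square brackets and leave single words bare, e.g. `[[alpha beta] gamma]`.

Whole compound: head "hunter" (specifically "orchard quarry desert harbor jade hunter"), modifier "linen".
"orchard quarry desert harbor jade hunter" → head "hunter" (specifically "quarry desert harbor jade hunter"), modifier "orchard".
"quarry desert harbor jade hunter" → head "hunter", modifier "quarry desert harbor jade".
"quarry desert harbor jade" → head "jade" (specifically "desert harbor jade"), modifier "quarry".
"desert harbor jade" → head "jade" (specifically "harbor jade"), modifier "desert".
"harbor jade" → head "jade", modifier "harbor".
Assembled: [linen [orchard [[quarry [desert [harbor jade]]] hunter]]].

[linen [orchard [[quarry [desert [harbor jade]]] hunter]]]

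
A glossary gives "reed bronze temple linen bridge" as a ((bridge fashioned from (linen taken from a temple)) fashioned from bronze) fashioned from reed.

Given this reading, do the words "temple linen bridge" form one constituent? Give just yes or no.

yes

The paraphrase groups the words so that "temple linen bridge" is one unit: it corresponds to a single parenthesized sub-phrase.
The full structure is [reed [bronze [[temple linen] bridge]]], in which [temple linen bridge] is a constituent.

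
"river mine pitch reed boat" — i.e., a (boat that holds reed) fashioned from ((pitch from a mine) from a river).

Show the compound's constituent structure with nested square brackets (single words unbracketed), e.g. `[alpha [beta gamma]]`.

[[river [mine pitch]] [reed boat]]

The outermost head in the paraphrase is "boat" (specifically "reed boat"), modified by "river mine pitch".
Within "river mine pitch", the head is "pitch" (specifically "mine pitch") and the modifier is "river".
Within "mine pitch", the head is "pitch" and the modifier is "mine".
Within "reed boat", the head is "boat" and the modifier is "reed".
Putting it together: [[river [mine pitch]] [reed boat]].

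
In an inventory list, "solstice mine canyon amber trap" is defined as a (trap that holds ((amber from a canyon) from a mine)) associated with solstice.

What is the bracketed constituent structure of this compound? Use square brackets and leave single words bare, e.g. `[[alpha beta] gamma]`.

[solstice [[mine [canyon amber]] trap]]

The outermost head in the paraphrase is "trap" (specifically "mine canyon amber trap"), modified by "solstice".
Within "mine canyon amber trap", the head is "trap" and the modifier is "mine canyon amber".
Within "mine canyon amber", the head is "amber" (specifically "canyon amber") and the modifier is "mine".
Within "canyon amber", the head is "amber" and the modifier is "canyon".
Putting it together: [solstice [[mine [canyon amber]] trap]].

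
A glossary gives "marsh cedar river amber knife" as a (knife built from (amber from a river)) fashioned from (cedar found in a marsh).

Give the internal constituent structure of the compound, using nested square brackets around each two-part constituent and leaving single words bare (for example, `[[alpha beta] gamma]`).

Overall it is a kind of knife (specifically "river amber knife"); the modifier is "marsh cedar".
Inside "marsh cedar": head "cedar", modifier "marsh".
Inside "river amber knife": head "knife", modifier "river amber".
Inside "river amber": head "amber", modifier "river".
So the structure is [[marsh cedar] [[river amber] knife]].

[[marsh cedar] [[river amber] knife]]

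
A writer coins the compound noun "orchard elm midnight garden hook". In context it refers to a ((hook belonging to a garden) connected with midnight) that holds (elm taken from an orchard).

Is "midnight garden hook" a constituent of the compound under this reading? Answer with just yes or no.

The paraphrase groups the words so that "midnight garden hook" is one unit: it corresponds to a single parenthesized sub-phrase.
The full structure is [[orchard elm] [midnight [garden hook]]], in which [midnight garden hook] is a constituent.

yes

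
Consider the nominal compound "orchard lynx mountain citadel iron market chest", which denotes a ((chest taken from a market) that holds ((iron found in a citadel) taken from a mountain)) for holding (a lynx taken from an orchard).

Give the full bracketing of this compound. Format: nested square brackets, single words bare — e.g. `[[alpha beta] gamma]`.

Overall it is a kind of chest (specifically "mountain citadel iron market chest"); the modifier is "orchard lynx".
"orchard lynx" → head "lynx", modifier "orchard".
"mountain citadel iron market chest" → head "chest" (specifically "market chest"), modifier "mountain citadel iron".
"mountain citadel iron" → head "iron" (specifically "citadel iron"), modifier "mountain".
"citadel iron" → head "iron", modifier "citadel".
"market chest" → head "chest", modifier "market".
Putting it together: [[orchard lynx] [[mountain [citadel iron]] [market chest]]].

[[orchard lynx] [[mountain [citadel iron]] [market chest]]]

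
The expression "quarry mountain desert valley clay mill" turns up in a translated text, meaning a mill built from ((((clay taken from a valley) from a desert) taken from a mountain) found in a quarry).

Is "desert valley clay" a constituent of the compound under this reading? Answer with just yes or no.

The paraphrase groups the words so that "desert valley clay" is one unit: it corresponds to a single parenthesized sub-phrase.
The full structure is [[quarry [mountain [desert [valley clay]]]] mill], in which [desert valley clay] is a constituent.

yes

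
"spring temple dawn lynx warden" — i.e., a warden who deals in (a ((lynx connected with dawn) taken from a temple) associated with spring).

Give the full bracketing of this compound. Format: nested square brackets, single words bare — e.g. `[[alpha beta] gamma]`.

At the top level: head "warden"; modifier "spring temple dawn lynx".
Within "spring temple dawn lynx", the head is "lynx" (specifically "temple dawn lynx") and the modifier is "spring".
Within "temple dawn lynx", the head is "lynx" (specifically "dawn lynx") and the modifier is "temple".
Within "dawn lynx", the head is "lynx" and the modifier is "dawn".
So the structure is [[spring [temple [dawn lynx]]] warden].

[[spring [temple [dawn lynx]]] warden]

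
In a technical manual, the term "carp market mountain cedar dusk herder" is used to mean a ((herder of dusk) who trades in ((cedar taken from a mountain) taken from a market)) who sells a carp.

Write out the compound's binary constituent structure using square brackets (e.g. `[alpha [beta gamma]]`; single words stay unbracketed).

Overall it is a kind of herder (specifically "market mountain cedar dusk herder"); the modifier is "carp".
"market mountain cedar dusk herder" → head "herder" (specifically "dusk herder"), modifier "market mountain cedar".
"market mountain cedar" → head "cedar" (specifically "mountain cedar"), modifier "market".
"mountain cedar" → head "cedar", modifier "mountain".
"dusk herder" → head "herder", modifier "dusk".
So the structure is [carp [[market [mountain cedar]] [dusk herder]]].

[carp [[market [mountain cedar]] [dusk herder]]]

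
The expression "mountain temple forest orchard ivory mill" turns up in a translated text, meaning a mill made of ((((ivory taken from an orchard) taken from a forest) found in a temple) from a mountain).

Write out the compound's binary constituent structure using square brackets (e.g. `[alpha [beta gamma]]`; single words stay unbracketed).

[[mountain [temple [forest [orchard ivory]]]] mill]

The outermost head in the paraphrase is "mill", modified by "mountain temple forest orchard ivory".
Inside "mountain temple forest orchard ivory": head "ivory" (specifically "temple forest orchard ivory"), modifier "mountain".
Inside "temple forest orchard ivory": head "ivory" (specifically "forest orchard ivory"), modifier "temple".
Inside "forest orchard ivory": head "ivory" (specifically "orchard ivory"), modifier "forest".
Inside "orchard ivory": head "ivory", modifier "orchard".
Putting it together: [[mountain [temple [forest [orchard ivory]]]] mill].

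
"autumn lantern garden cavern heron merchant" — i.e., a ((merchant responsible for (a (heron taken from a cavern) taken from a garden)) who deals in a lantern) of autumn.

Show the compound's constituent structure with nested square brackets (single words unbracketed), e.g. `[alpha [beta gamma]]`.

[autumn [lantern [[garden [cavern heron]] merchant]]]

Overall it is a kind of merchant (specifically "lantern garden cavern heron merchant"); the modifier is "autumn".
"lantern garden cavern heron merchant" → head "merchant" (specifically "garden cavern heron merchant"), modifier "lantern".
"garden cavern heron merchant" → head "merchant", modifier "garden cavern heron".
"garden cavern heron" → head "heron" (specifically "cavern heron"), modifier "garden".
"cavern heron" → head "heron", modifier "cavern".
Putting it together: [autumn [lantern [[garden [cavern heron]] merchant]]].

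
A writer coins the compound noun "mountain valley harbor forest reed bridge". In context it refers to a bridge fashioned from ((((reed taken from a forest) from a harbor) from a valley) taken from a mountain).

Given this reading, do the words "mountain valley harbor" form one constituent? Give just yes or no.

no

The top-level split is [mountain valley harbor forest reed] [bridge]; the full structure is [[mountain [valley [harbor [forest reed]]]] bridge].
"mountain valley harbor" straddles a constituent boundary, so it is not a single unit.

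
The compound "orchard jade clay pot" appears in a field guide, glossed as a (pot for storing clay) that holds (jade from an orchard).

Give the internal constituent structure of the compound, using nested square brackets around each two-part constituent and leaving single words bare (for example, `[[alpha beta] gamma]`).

[[orchard jade] [clay pot]]

Overall it is a kind of pot (specifically "clay pot"); the modifier is "orchard jade".
"orchard jade" → head "jade", modifier "orchard".
"clay pot" → head "pot", modifier "clay".
Putting it together: [[orchard jade] [clay pot]].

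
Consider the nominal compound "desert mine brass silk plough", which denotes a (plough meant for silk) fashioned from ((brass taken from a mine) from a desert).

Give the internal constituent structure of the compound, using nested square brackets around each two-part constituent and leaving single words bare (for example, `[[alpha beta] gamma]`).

[[desert [mine brass]] [silk plough]]

The outermost head in the paraphrase is "plough" (specifically "silk plough"), modified by "desert mine brass".
Within "desert mine brass", the head is "brass" (specifically "mine brass") and the modifier is "desert".
Within "mine brass", the head is "brass" and the modifier is "mine".
Within "silk plough", the head is "plough" and the modifier is "silk".
So the structure is [[desert [mine brass]] [silk plough]].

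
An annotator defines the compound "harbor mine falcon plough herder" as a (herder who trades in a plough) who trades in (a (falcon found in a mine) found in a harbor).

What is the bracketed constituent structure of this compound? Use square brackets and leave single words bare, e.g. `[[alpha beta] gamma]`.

At the top level: head "herder" (specifically "plough herder"); modifier "harbor mine falcon".
"harbor mine falcon" → head "falcon" (specifically "mine falcon"), modifier "harbor".
"mine falcon" → head "falcon", modifier "mine".
"plough herder" → head "herder", modifier "plough".
Assembled: [[harbor [mine falcon]] [plough herder]].

[[harbor [mine falcon]] [plough herder]]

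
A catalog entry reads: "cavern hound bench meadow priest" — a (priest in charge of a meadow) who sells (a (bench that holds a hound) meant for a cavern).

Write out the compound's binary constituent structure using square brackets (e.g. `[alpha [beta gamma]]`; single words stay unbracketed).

[[cavern [hound bench]] [meadow priest]]

The outermost head in the paraphrase is "priest" (specifically "meadow priest"), modified by "cavern hound bench".
Within "cavern hound bench", the head is "bench" (specifically "hound bench") and the modifier is "cavern".
Within "hound bench", the head is "bench" and the modifier is "hound".
Within "meadow priest", the head is "priest" and the modifier is "meadow".
Putting it together: [[cavern [hound bench]] [meadow priest]].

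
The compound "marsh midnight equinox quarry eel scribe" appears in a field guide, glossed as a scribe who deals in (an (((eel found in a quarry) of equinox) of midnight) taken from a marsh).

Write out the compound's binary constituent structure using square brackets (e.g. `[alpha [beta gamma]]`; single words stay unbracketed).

The outermost head in the paraphrase is "scribe", modified by "marsh midnight equinox quarry eel".
Inside "marsh midnight equinox quarry eel": head "eel" (specifically "midnight equinox quarry eel"), modifier "marsh".
Inside "midnight equinox quarry eel": head "eel" (specifically "equinox quarry eel"), modifier "midnight".
Inside "equinox quarry eel": head "eel" (specifically "quarry eel"), modifier "equinox".
Inside "quarry eel": head "eel", modifier "quarry".
So the structure is [[marsh [midnight [equinox [quarry eel]]]] scribe].

[[marsh [midnight [equinox [quarry eel]]]] scribe]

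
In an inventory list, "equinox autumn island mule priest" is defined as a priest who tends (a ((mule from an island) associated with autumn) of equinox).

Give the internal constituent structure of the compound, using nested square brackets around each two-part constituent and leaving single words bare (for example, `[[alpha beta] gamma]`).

[[equinox [autumn [island mule]]] priest]

Overall it is a kind of priest; the modifier is "equinox autumn island mule".
Inside "equinox autumn island mule": head "mule" (specifically "autumn island mule"), modifier "equinox".
Inside "autumn island mule": head "mule" (specifically "island mule"), modifier "autumn".
Inside "island mule": head "mule", modifier "island".
Putting it together: [[equinox [autumn [island mule]]] priest].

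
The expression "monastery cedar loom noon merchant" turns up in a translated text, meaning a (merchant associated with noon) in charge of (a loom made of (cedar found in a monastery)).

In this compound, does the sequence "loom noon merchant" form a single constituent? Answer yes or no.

no

The top-level split is [monastery cedar loom] [noon merchant]; the full structure is [[[monastery cedar] loom] [noon merchant]].
"loom noon merchant" straddles a constituent boundary, so it is not a single unit.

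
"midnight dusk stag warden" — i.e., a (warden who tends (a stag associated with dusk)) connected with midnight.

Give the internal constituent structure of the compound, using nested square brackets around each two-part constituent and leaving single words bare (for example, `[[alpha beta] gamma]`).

[midnight [[dusk stag] warden]]

Whole compound: head "warden" (specifically "dusk stag warden"), modifier "midnight".
"dusk stag warden" → head "warden", modifier "dusk stag".
"dusk stag" → head "stag", modifier "dusk".
Putting it together: [midnight [[dusk stag] warden]].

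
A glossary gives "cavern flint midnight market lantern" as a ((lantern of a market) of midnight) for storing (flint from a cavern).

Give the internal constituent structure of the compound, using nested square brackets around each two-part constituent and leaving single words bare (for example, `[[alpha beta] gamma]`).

Overall it is a kind of lantern (specifically "midnight market lantern"); the modifier is "cavern flint".
Inside "cavern flint": head "flint", modifier "cavern".
Inside "midnight market lantern": head "lantern" (specifically "market lantern"), modifier "midnight".
Inside "market lantern": head "lantern", modifier "market".
So the structure is [[cavern flint] [midnight [market lantern]]].

[[cavern flint] [midnight [market lantern]]]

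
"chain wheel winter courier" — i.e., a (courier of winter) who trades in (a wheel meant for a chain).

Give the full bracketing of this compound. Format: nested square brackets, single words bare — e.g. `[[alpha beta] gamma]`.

At the top level: head "courier" (specifically "winter courier"); modifier "chain wheel".
Inside "chain wheel": head "wheel", modifier "chain".
Inside "winter courier": head "courier", modifier "winter".
Assembled: [[chain wheel] [winter courier]].

[[chain wheel] [winter courier]]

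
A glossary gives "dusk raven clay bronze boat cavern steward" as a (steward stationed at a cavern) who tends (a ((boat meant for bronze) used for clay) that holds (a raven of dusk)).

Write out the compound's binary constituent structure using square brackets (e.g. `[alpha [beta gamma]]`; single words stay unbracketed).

Whole compound: head "steward" (specifically "cavern steward"), modifier "dusk raven clay bronze boat".
Inside "dusk raven clay bronze boat": head "boat" (specifically "clay bronze boat"), modifier "dusk raven".
Inside "dusk raven": head "raven", modifier "dusk".
Inside "clay bronze boat": head "boat" (specifically "bronze boat"), modifier "clay".
Inside "bronze boat": head "boat", modifier "bronze".
Inside "cavern steward": head "steward", modifier "cavern".
Putting it together: [[[dusk raven] [clay [bronze boat]]] [cavern steward]].

[[[dusk raven] [clay [bronze boat]]] [cavern steward]]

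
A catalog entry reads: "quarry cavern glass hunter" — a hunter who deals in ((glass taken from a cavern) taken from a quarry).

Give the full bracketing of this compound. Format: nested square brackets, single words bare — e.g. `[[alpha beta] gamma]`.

At the top level: head "hunter"; modifier "quarry cavern glass".
"quarry cavern glass" → head "glass" (specifically "cavern glass"), modifier "quarry".
"cavern glass" → head "glass", modifier "cavern".
Assembled: [[quarry [cavern glass]] hunter].

[[quarry [cavern glass]] hunter]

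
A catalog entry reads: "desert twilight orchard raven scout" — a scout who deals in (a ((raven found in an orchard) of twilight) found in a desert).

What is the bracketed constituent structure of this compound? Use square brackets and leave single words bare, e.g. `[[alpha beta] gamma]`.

[[desert [twilight [orchard raven]]] scout]

At the top level: head "scout"; modifier "desert twilight orchard raven".
"desert twilight orchard raven" → head "raven" (specifically "twilight orchard raven"), modifier "desert".
"twilight orchard raven" → head "raven" (specifically "orchard raven"), modifier "twilight".
"orchard raven" → head "raven", modifier "orchard".
So the structure is [[desert [twilight [orchard raven]]] scout].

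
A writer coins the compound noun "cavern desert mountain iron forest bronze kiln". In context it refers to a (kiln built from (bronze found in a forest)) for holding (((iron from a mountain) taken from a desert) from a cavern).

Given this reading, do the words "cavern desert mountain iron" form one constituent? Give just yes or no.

yes

The paraphrase groups the words so that "cavern desert mountain iron" is one unit: it corresponds to a single parenthesized sub-phrase.
The full structure is [[cavern [desert [mountain iron]]] [[forest bronze] kiln]], in which [cavern desert mountain iron] is a constituent.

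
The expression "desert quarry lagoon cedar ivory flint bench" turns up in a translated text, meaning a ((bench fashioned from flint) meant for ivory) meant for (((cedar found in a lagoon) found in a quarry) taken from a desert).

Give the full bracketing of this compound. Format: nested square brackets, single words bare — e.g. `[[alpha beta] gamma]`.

Overall it is a kind of bench (specifically "ivory flint bench"); the modifier is "desert quarry lagoon cedar".
Inside "desert quarry lagoon cedar": head "cedar" (specifically "quarry lagoon cedar"), modifier "desert".
Inside "quarry lagoon cedar": head "cedar" (specifically "lagoon cedar"), modifier "quarry".
Inside "lagoon cedar": head "cedar", modifier "lagoon".
Inside "ivory flint bench": head "bench" (specifically "flint bench"), modifier "ivory".
Inside "flint bench": head "bench", modifier "flint".
So the structure is [[desert [quarry [lagoon cedar]]] [ivory [flint bench]]].

[[desert [quarry [lagoon cedar]]] [ivory [flint bench]]]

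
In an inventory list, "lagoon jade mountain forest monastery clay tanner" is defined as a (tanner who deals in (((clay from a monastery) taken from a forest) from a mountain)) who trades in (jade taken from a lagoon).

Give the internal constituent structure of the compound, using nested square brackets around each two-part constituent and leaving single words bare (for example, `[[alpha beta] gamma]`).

[[lagoon jade] [[mountain [forest [monastery clay]]] tanner]]

Overall it is a kind of tanner (specifically "mountain forest monastery clay tanner"); the modifier is "lagoon jade".
"lagoon jade" → head "jade", modifier "lagoon".
"mountain forest monastery clay tanner" → head "tanner", modifier "mountain forest monastery clay".
"mountain forest monastery clay" → head "clay" (specifically "forest monastery clay"), modifier "mountain".
"forest monastery clay" → head "clay" (specifically "monastery clay"), modifier "forest".
"monastery clay" → head "clay", modifier "monastery".
So the structure is [[lagoon jade] [[mountain [forest [monastery clay]]] tanner]].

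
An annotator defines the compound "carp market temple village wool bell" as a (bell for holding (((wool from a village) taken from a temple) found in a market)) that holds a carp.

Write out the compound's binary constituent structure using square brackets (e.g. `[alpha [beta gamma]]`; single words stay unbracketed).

Whole compound: head "bell" (specifically "market temple village wool bell"), modifier "carp".
Within "market temple village wool bell", the head is "bell" and the modifier is "market temple village wool".
Within "market temple village wool", the head is "wool" (specifically "temple village wool") and the modifier is "market".
Within "temple village wool", the head is "wool" (specifically "village wool") and the modifier is "temple".
Within "village wool", the head is "wool" and the modifier is "village".
Putting it together: [carp [[market [temple [village wool]]] bell]].

[carp [[market [temple [village wool]]] bell]]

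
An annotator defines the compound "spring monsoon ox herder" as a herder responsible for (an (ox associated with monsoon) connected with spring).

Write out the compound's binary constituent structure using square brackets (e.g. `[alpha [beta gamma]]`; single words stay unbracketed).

Whole compound: head "herder", modifier "spring monsoon ox".
"spring monsoon ox" → head "ox" (specifically "monsoon ox"), modifier "spring".
"monsoon ox" → head "ox", modifier "monsoon".
So the structure is [[spring [monsoon ox]] herder].

[[spring [monsoon ox]] herder]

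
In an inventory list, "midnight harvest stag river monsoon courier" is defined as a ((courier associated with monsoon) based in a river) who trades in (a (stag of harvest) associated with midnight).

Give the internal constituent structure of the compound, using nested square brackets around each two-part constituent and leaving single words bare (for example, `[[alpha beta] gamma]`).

The outermost head in the paraphrase is "courier" (specifically "river monsoon courier"), modified by "midnight harvest stag".
"midnight harvest stag" → head "stag" (specifically "harvest stag"), modifier "midnight".
"harvest stag" → head "stag", modifier "harvest".
"river monsoon courier" → head "courier" (specifically "monsoon courier"), modifier "river".
"monsoon courier" → head "courier", modifier "monsoon".
So the structure is [[midnight [harvest stag]] [river [monsoon courier]]].

[[midnight [harvest stag]] [river [monsoon courier]]]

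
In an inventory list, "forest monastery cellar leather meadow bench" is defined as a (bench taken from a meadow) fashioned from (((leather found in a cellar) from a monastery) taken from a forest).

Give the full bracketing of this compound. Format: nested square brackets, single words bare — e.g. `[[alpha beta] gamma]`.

The outermost head in the paraphrase is "bench" (specifically "meadow bench"), modified by "forest monastery cellar leather".
Inside "forest monastery cellar leather": head "leather" (specifically "monastery cellar leather"), modifier "forest".
Inside "monastery cellar leather": head "leather" (specifically "cellar leather"), modifier "monastery".
Inside "cellar leather": head "leather", modifier "cellar".
Inside "meadow bench": head "bench", modifier "meadow".
Putting it together: [[forest [monastery [cellar leather]]] [meadow bench]].

[[forest [monastery [cellar leather]]] [meadow bench]]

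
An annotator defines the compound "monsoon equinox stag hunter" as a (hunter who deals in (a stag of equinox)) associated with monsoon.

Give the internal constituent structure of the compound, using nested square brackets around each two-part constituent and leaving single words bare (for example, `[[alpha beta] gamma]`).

[monsoon [[equinox stag] hunter]]

The outermost head in the paraphrase is "hunter" (specifically "equinox stag hunter"), modified by "monsoon".
"equinox stag hunter" → head "hunter", modifier "equinox stag".
"equinox stag" → head "stag", modifier "equinox".
So the structure is [monsoon [[equinox stag] hunter]].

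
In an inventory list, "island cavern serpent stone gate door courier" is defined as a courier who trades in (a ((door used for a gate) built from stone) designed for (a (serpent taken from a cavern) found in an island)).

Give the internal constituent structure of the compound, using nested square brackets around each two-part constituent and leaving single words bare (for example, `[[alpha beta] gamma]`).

[[[island [cavern serpent]] [stone [gate door]]] courier]

At the top level: head "courier"; modifier "island cavern serpent stone gate door".
Within "island cavern serpent stone gate door", the head is "door" (specifically "stone gate door") and the modifier is "island cavern serpent".
Within "island cavern serpent", the head is "serpent" (specifically "cavern serpent") and the modifier is "island".
Within "cavern serpent", the head is "serpent" and the modifier is "cavern".
Within "stone gate door", the head is "door" (specifically "gate door") and the modifier is "stone".
Within "gate door", the head is "door" and the modifier is "gate".
So the structure is [[[island [cavern serpent]] [stone [gate door]]] courier].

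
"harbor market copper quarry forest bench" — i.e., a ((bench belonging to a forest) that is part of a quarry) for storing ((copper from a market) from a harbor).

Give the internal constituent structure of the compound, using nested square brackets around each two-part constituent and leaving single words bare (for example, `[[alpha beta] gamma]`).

[[harbor [market copper]] [quarry [forest bench]]]

Whole compound: head "bench" (specifically "quarry forest bench"), modifier "harbor market copper".
Inside "harbor market copper": head "copper" (specifically "market copper"), modifier "harbor".
Inside "market copper": head "copper", modifier "market".
Inside "quarry forest bench": head "bench" (specifically "forest bench"), modifier "quarry".
Inside "forest bench": head "bench", modifier "forest".
So the structure is [[harbor [market copper]] [quarry [forest bench]]].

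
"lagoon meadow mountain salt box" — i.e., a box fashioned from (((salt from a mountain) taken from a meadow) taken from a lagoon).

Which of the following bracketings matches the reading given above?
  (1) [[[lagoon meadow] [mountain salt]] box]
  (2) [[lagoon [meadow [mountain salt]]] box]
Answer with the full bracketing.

The paraphrase's head is the "box" part ("box"); its modifier is "lagoon meadow mountain salt".
That top-level split, carried through the inner groups, gives [[lagoon [meadow [mountain salt]]] box].

[[lagoon [meadow [mountain salt]]] box]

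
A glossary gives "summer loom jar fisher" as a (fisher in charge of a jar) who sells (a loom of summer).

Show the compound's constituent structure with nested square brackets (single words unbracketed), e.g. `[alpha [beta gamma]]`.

[[summer loom] [jar fisher]]

At the top level: head "fisher" (specifically "jar fisher"); modifier "summer loom".
Within "summer loom", the head is "loom" and the modifier is "summer".
Within "jar fisher", the head is "fisher" and the modifier is "jar".
Assembled: [[summer loom] [jar fisher]].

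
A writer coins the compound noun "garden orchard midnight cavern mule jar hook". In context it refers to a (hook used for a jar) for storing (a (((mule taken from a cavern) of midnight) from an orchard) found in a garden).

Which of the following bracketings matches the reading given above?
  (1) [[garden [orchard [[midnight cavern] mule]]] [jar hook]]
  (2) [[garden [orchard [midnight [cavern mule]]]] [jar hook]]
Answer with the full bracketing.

[[garden [orchard [midnight [cavern mule]]]] [jar hook]]

The paraphrase's head is the "hook" part ("jar hook"); its modifier is "garden orchard midnight cavern mule".
That top-level split, carried through the inner groups, gives [[garden [orchard [midnight [cavern mule]]]] [jar hook]].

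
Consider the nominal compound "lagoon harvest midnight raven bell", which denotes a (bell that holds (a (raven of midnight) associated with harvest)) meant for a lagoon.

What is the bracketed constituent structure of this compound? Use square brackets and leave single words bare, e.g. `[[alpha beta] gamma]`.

Overall it is a kind of bell (specifically "harvest midnight raven bell"); the modifier is "lagoon".
Inside "harvest midnight raven bell": head "bell", modifier "harvest midnight raven".
Inside "harvest midnight raven": head "raven" (specifically "midnight raven"), modifier "harvest".
Inside "midnight raven": head "raven", modifier "midnight".
Putting it together: [lagoon [[harvest [midnight raven]] bell]].

[lagoon [[harvest [midnight raven]] bell]]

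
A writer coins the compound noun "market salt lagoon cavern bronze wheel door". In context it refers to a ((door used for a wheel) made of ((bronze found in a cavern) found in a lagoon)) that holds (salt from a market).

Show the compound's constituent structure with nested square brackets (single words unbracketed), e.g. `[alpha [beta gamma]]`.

[[market salt] [[lagoon [cavern bronze]] [wheel door]]]

At the top level: head "door" (specifically "lagoon cavern bronze wheel door"); modifier "market salt".
"market salt" → head "salt", modifier "market".
"lagoon cavern bronze wheel door" → head "door" (specifically "wheel door"), modifier "lagoon cavern bronze".
"lagoon cavern bronze" → head "bronze" (specifically "cavern bronze"), modifier "lagoon".
"cavern bronze" → head "bronze", modifier "cavern".
"wheel door" → head "door", modifier "wheel".
Putting it together: [[market salt] [[lagoon [cavern bronze]] [wheel door]]].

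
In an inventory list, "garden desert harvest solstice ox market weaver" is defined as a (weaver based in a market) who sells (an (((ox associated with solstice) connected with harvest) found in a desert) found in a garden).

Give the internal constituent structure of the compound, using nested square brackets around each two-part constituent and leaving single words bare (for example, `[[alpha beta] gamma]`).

[[garden [desert [harvest [solstice ox]]]] [market weaver]]

The outermost head in the paraphrase is "weaver" (specifically "market weaver"), modified by "garden desert harvest solstice ox".
"garden desert harvest solstice ox" → head "ox" (specifically "desert harvest solstice ox"), modifier "garden".
"desert harvest solstice ox" → head "ox" (specifically "harvest solstice ox"), modifier "desert".
"harvest solstice ox" → head "ox" (specifically "solstice ox"), modifier "harvest".
"solstice ox" → head "ox", modifier "solstice".
"market weaver" → head "weaver", modifier "market".
Putting it together: [[garden [desert [harvest [solstice ox]]]] [market weaver]].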